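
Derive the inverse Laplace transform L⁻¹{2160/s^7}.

L⁻¹{n!/s^(n+1)} = t^n with n=6. So L⁻¹{720/s^7} = t^6, and L⁻¹{2160/s^7} = (2160/720)·t^6 = 3·t^6

Final answer: 3·t^6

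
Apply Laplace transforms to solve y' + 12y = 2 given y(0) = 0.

sY + 12Y = 2/s. Y = 2/(s(s+12)). Partial fractions: Y = 1/6/s - 1/6/(s+12)

Final answer: y(t) = 1/6(1 - e^(-12t))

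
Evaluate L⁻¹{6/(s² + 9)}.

This is the form c·a/(s² + a²) with a = 3, c = 2. L⁻¹ = 2·sin(3t)

Final answer: 2·sin(3t)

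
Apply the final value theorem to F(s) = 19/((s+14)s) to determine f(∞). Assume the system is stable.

f(∞) = lim_{s→0} sF(s) = lim_{s→0} 19/(s+14) = 19/14

Final answer: 19/14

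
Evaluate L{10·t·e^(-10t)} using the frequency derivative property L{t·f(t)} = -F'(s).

L{e^(-10t)} = 1/(s+10). By frequency derivative: L{t·e^(-10t)} = -d/ds[1/(s+10)] = -(-1)/(s+10)² = 1/(s+10)². Then L{10·t·e^(-10t)} = 10·1/(s+10)² = 10/(s+10)²

Final answer: 10/(s+10)²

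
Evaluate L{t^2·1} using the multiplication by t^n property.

L{1} = 1/s. d^1/ds^1[1/s] = -1/s². d^2/ds^2[1/s] = 2/s^3. So L{t^2} = (-1)^{2}·2/s^3 = 2/s^3

Final answer: 2/s^3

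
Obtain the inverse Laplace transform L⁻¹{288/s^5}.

L⁻¹{n!/s^(n+1)} = t^n with n=4. So L⁻¹{24/s^5} = t^4, and L⁻¹{288/s^5} = (288/24)·t^4 = 12·t^4

Final answer: 12·t^4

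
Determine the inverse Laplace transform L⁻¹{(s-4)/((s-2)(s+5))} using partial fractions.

Using partial fractions, f(t) = (-2e^(2t) + 9e^(-5t))/7

Final answer: (-2e^(2t) + 9e^(-5t))/7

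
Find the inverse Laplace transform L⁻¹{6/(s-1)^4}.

L⁻¹{n!/(s-a)^(n+1)} = t^n·e^(at), so L⁻¹{6/(s-1)^4} = t^3·e^t

Final answer: t^3·e^t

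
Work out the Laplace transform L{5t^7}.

L{5t^7} = 5 · L{t^7} = 5 · 5040/s^8 = 25200/s^8

Final answer: 25200/s^8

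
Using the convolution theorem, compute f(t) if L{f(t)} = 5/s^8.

5/s^8 = (5/s)·(1/s^7) = L{5}·L{t^6/720}. By convolution, f(t) = 5*t^6/720 = ∫₀ᵗ 5·τ^6/720 dτ = 5·t^7/5040

Final answer: 5·t^7/5040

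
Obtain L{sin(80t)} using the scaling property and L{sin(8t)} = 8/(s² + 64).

Using L{f(at)} = (1/a)F(s/a) with a=10: L{sin(80t)} = (1/10) · 8/((s/10)² + 64) = (1/10) · 8·100/(s² + 6400) = 80/(s² + 6400)

Final answer: 80/(s² + 6400)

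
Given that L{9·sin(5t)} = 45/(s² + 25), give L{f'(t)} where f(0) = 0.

L{f'(t)} = s·F(s) - f(0) = s·45/(s² + 25) - 0 = 45s/(s² + 25)

Final answer: 45s/(s² + 25)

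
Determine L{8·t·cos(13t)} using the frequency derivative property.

L{cos(13t)} = s/(s² + 169). Derivative: d/ds[s/(s² + 169)] = [(s² + 169) - s·2s]/(s² + 169)² = (169 - s²)/(s² + 169)². So L{t·cos(13t)} = -F'(s) = (s² - 169)/(s² + 169)². Then L{8·t·cos(13t)} = 8·(s² - 169)/(s² + 169)²

Final answer: 8·(s² - 169)/(s² + 169)²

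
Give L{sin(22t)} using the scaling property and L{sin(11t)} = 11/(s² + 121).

Using L{f(at)} = (1/a)F(s/a) with a=2: L{sin(22t)} = (1/2) · 11/((s/2)² + 121) = (1/2) · 11·4/(s² + 484) = 22/(s² + 484)

Final answer: 22/(s² + 484)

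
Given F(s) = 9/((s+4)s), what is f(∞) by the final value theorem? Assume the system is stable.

f(∞) = lim_{s→0} sF(s) = lim_{s→0} 9/(s+4) = 9/4

Final answer: 9/4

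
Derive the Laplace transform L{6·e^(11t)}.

L{e^(at)} = 1/(s-a), so L{e^(11t)} = 1/(s-11). Then L{6·e^(11t)} = 6/(s-11)

Final answer: 6/(s-11)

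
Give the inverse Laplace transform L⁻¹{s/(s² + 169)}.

L⁻¹{s/(s² + 169)} = cos(13t)

Final answer: cos(13t)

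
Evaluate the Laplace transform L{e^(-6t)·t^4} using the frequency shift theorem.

L{e^(at)·t^n} = n!/(s-a)^(n+1), so L{e^(-6t)·t^4} = 24/(s+6)^5

Final answer: 24/(s+6)^5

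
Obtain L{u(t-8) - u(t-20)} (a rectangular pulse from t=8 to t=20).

L{u(t-a)} = e^(-as)/s. L{u(t-8) - u(t-20)} = (e^(-8s) - e^(-20s))/s

Final answer: (e^(-8s) - e^(-20s))/s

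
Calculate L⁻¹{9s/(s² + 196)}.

This is the form c·s/(s² + a²) with a = 14, c = 9. L⁻¹ = 9·cos(14t)

Final answer: 9·cos(14t)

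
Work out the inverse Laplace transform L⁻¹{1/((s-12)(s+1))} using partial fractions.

Decompose: A/(s-12) + B/(s+1). A = 1/13, B = -1/13. f(t) = (e^(12t) - e^(-t))/13

Final answer: (e^(12t) - e^(-t))/13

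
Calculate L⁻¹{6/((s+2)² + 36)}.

Form: b/((s-a)² + b²) → e^(at)sin(bt). With a=-2, b=6

Final answer: e^(-2t)·sin(6t)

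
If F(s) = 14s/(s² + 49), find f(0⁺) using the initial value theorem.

f(0⁺) = lim_{s→∞} s·14s/(s² + 49) = lim_{s→∞} 14s²/(s² + 49) = 14

Final answer: 14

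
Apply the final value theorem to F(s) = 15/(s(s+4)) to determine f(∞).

f(∞) = lim_{s→0} s·15/(s(s+4)) = lim_{s→0} 15/(s+4) = 15/4 = 15/4

Final answer: 15/4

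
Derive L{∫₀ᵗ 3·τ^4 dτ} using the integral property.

L{∫₀ᵗ f(τ)dτ} = F(s)/s with f(t) = 3t^4. F(s) = 72/s^5, so L{∫₀ᵗ 3·τ^4 dτ} = (72/s^5)/s = 72/s^6. (Check: ∫₀ᵗ 3·τ^4 dτ = 3t^5/5.)

Final answer: 72/s^6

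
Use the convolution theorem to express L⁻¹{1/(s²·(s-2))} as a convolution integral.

1/(s²·(s-2)) = (1/s^2)·(1/(s-2)) = L{t}·L{e^(2t)}. So f(t) = t*e^(2t) = ∫₀ᵗ τ·e^(2(t-τ)) dτ

Final answer: ∫₀ᵗ τ·e^(2(t-τ)) dτ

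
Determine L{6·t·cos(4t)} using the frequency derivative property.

L{cos(4t)} = s/(s² + 16). Derivative: d/ds[s/(s² + 16)] = [(s² + 16) - s·2s]/(s² + 16)² = (16 - s²)/(s² + 16)². So L{t·cos(4t)} = -F'(s) = (s² - 16)/(s² + 16)². Then L{6·t·cos(4t)} = 6·(s² - 16)/(s² + 16)²

Final answer: 6·(s² - 16)/(s² + 16)²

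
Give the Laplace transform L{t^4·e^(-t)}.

L{t^n·e^(at)} = n!/(s-a)^(n+1), so L{t^4·e^(-t)} = 24/(s+1)^5

Final answer: 24/(s+1)^5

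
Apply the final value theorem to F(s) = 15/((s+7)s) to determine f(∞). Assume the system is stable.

f(∞) = lim_{s→0} sF(s) = lim_{s→0} 15/(s+7) = 15/7

Final answer: 15/7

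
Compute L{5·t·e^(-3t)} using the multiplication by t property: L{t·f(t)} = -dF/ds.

Using L{t^n·e^(at)} = n!/(s-a)^(n+1), L{t·e^(-3t)} = 1/(s+3)^2, so L{5·t·e^(-3t)} = 5·1/(s+3)^2 = 5/(s+3)^2

Final answer: 5/(s+3)^2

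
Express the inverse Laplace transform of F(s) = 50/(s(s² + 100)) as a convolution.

50/(s(s² + 100)) = (1/s)·(50/(s² + 100)) = L{1}·L{5·sin(10t)}. So f(t) = 1*(5·sin(10t)) = ∫₀ᵗ 5·sin(10τ) dτ

Final answer: ∫₀ᵗ 5·sin(10τ) dτ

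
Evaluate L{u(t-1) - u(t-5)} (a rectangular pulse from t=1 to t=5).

L{u(t-a)} = e^(-as)/s. L{u(t-1) - u(t-5)} = (e^(-s) - e^(-5s))/s

Final answer: (e^(-s) - e^(-5s))/s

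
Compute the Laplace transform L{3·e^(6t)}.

L{e^(at)} = 1/(s-a), so L{e^(6t)} = 1/(s-6). Then L{3·e^(6t)} = 3/(s-6)

Final answer: 3/(s-6)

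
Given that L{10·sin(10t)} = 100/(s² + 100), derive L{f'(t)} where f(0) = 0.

L{f'(t)} = s·F(s) - f(0) = s·100/(s² + 100) - 0 = 100s/(s² + 100)

Final answer: 100s/(s² + 100)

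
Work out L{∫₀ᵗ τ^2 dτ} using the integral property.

L{∫₀ᵗ f(τ)dτ} = F(s)/s with f(t) = t^2. F(s) = 2/s^3, so L{∫₀ᵗ τ^2 dτ} = (2/s^3)/s = 2/s^4. (Check: ∫₀ᵗ τ^2 dτ = t^3/3.)

Final answer: 2/s^4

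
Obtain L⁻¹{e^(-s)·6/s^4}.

L⁻¹{6/s^4} = t^3. By the time shift theorem, L⁻¹{e^(-as)F(s)} = u(t-a)f(t-a) with a=1, so L⁻¹{e^(-s)·6/s^4} = u(t-1)·(t-1)^3

Final answer: u(t-1)·(t-1)^3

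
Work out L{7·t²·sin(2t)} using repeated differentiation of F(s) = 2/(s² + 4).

F(s) = 2/(s² + 4). F'(s) = -4s/(s² + 4)². F''(s) = -4(4 - 3s²)/(s² + 4)³ = (12s² - 16)/(s² + 4)³. So L{t²·sin(2t)} = (-1)² F''(s) = (12s² - 16)/(s² + 4)³. Then L{7·t²·sin(2t)} = 7·(12s² - 16)/(s² + 4)³ = (84s² - 112)/(s² + 4)³

Final answer: (84s² - 112)/(s² + 4)³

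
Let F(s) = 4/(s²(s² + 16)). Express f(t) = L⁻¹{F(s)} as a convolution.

4/(s²(s² + 16)) = (1/s²)·(4/(s² + 16)) = L{t}·L{sin(4t)}. So f(t) = t*(sin(4t)) = ∫₀ᵗ τ·sin(4(t-τ)) dτ

Final answer: ∫₀ᵗ τ·sin(4(t-τ)) dτ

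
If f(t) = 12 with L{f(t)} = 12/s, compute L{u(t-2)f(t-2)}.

Time shift theorem: L{u(t-a)f(t-a)} = e^(-as)F(s). Here a=2, F(s) = 12/s, so L{u(t-2)f(t-2)} = e^(-2s)·12/s

Final answer: e^(-2s)·12/s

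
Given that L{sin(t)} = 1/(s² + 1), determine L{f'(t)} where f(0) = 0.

L{f'(t)} = s·F(s) - f(0) = s·1/(s² + 1) - 0 = s/(s² + 1)

Final answer: s/(s² + 1)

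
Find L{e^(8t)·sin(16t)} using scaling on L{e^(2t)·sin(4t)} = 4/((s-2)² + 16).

Scaling with a=4: L{e^(8t)·sin(16t)} = (1/4) · 4/((s/4-2)² + 16). Simplifying: 16/((s-8)² + 256)

Final answer: 16/((s-8)² + 256)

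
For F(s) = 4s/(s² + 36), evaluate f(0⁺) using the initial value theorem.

f(0⁺) = lim_{s→∞} s·4s/(s² + 36) = lim_{s→∞} 4s²/(s² + 36) = 4

Final answer: 4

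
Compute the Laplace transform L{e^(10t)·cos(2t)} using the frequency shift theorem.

Frequency shift: L{e^(at)f(t)} = F(s-a). L{e^(10t)·cos(2t)} = (s-10)/((s-10)² + 4)

Final answer: (s-10)/((s-10)² + 4)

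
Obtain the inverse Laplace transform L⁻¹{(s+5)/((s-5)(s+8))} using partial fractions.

Using partial fractions, f(t) = (10e^(5t) + 3e^(-8t))/13

Final answer: (10e^(5t) + 3e^(-8t))/13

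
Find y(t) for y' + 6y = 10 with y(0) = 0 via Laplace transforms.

sY + 6Y = 10/s. Y = 10/(s(s+6)). Partial fractions: Y = 5/3/s - 5/3/(s+6)

Final answer: y(t) = 5/3(1 - e^(-6t))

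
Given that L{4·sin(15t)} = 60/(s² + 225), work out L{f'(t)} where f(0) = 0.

L{f'(t)} = s·F(s) - f(0) = s·60/(s² + 225) - 0 = 60s/(s² + 225)

Final answer: 60s/(s² + 225)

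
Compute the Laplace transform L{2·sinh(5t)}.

L{sinh(ωt)} = ω/(s² - ω²), so L{sinh(5t)} = 5/(s² - 25). Then L{2·sinh(5t)} = 2·5/(s² - 25) = 10/(s² - 25)

Final answer: 10/(s² - 25)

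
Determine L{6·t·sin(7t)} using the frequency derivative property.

L{sin(7t)} = 7/(s² + 49). By L{t·f(t)} = -F'(s): -d/ds[7/(s² + 49)] = -(7)·(-2s)/(s² + 49)² = 14s/(s² + 49)². Then L{6·t·sin(7t)} = 6·14s/(s² + 49)² = 84s/(s² + 49)²

Final answer: 84s/(s² + 49)²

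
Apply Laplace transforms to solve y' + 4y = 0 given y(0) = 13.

L{y'} + 4L{y} = 0. sY - 13 + 4Y = 0. Y(s+4) = 13. Y = 13/(s+4)

Final answer: y(t) = 13e^(-4t)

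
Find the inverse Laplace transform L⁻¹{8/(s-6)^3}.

L⁻¹{n!/(s-a)^(n+1)} = t^n·e^(at) with n=2, a=6. So L⁻¹{2/(s-6)^3} = t^2·e^(6t), and L⁻¹{8/(s-6)^3} = (8/2)·t^2·e^(6t) = 4·t^2·e^(6t)

Final answer: 4·t^2·e^(6t)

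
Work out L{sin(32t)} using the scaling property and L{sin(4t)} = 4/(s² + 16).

Using L{f(at)} = (1/a)F(s/a) with a=8: L{sin(32t)} = (1/8) · 4/((s/8)² + 16) = (1/8) · 4·64/(s² + 1024) = 32/(s² + 1024)

Final answer: 32/(s² + 1024)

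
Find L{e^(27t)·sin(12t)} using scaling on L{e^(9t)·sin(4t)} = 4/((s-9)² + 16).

Scaling with a=3: L{e^(27t)·sin(12t)} = (1/3) · 4/((s/3-9)² + 16). Simplifying: 12/((s-27)² + 144)

Final answer: 12/((s-27)² + 144)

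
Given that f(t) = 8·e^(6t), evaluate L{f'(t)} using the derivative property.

f(0) = 8, F(s) = 8/(s-6). L{f'(t)} = s·F(s) - f(0) = 8s/(s-6) - 8 = (8s - 8(s-6))/(s-6) = 48/(s-6)

Final answer: 48/(s-6)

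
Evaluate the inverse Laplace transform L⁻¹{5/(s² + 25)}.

L⁻¹{5/(s² + 25)} = sin(5t)

Final answer: sin(5t)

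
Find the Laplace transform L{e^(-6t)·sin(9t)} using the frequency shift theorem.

Frequency shift: L{e^(at)f(t)} = F(s-a). L{e^(-6t)·sin(9t)} = 9/((s+6)² + 81)

Final answer: 9/((s+6)² + 81)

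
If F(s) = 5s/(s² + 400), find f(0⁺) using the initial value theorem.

f(0⁺) = lim_{s→∞} s·5s/(s² + 400) = lim_{s→∞} 5s²/(s² + 400) = 5

Final answer: 5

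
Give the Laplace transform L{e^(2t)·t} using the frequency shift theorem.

L{e^(at)·t^n} = n!/(s-a)^(n+1), so L{e^(2t)·t} = 1/(s-2)^2

Final answer: 1/(s-2)^2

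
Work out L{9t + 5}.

L{9t + 5} = 9·L{t} + 5·L{1} = 9/s² + 5/s

Final answer: 9/s² + 5/s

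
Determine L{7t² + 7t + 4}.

L{7t² + 7t + 4} = 7·2/s³ + 7/s² + 4/s = 14/s³ + 7/s² + 4/s

Final answer: 14/s³ + 7/s² + 4/s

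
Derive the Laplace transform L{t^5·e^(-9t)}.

L{t^n·e^(at)} = n!/(s-a)^(n+1), so L{t^5·e^(-9t)} = 120/(s+9)^6

Final answer: 120/(s+9)^6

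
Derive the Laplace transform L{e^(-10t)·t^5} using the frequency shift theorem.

L{e^(at)·t^n} = n!/(s-a)^(n+1), so L{e^(-10t)·t^5} = 120/(s+10)^6

Final answer: 120/(s+10)^6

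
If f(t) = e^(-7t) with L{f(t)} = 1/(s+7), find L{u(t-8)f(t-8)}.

Time shift theorem: L{u(t-a)f(t-a)} = e^(-as)F(s). Here a=8, F(s) = 1/(s+7), so L{u(t-8)f(t-8)} = e^(-8s)·1/(s+7)

Final answer: e^(-8s)·1/(s+7)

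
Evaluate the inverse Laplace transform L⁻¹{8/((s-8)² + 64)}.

Using frequency shift, L⁻¹{8/((s-8)² + 64)} = e^(8t)·sin(8t)

Final answer: e^(8t)·sin(8t)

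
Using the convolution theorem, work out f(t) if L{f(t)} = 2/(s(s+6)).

2/(s(s+6)) = (2/s)·(1/(s+6)) = L{2}·L{e^(-6t)}. By convolution, f(t) = 2*e^(-6t) = ∫₀ᵗ 2·e^(-6τ) dτ = 2·(1 - e^(-6t))/6

Final answer: 2·(1 - e^(-6t))/6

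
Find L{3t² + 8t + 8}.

L{3t² + 8t + 8} = 3·2/s³ + 8/s² + 8/s = 6/s³ + 8/s² + 8/s

Final answer: 6/s³ + 8/s² + 8/s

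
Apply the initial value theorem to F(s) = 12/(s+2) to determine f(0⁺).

f(0⁺) = lim_{s→∞} s·12/(s+2) = lim_{s→∞} 12s/(s+2) = 12

Final answer: 12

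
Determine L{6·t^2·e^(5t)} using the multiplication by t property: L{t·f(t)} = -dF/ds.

Using L{t^n·e^(at)} = n!/(s-a)^(n+1), L{t^2·e^(5t)} = 2/(s-5)^3, so L{6·t^2·e^(5t)} = 6·2/(s-5)^3 = 12/(s-5)^3

Final answer: 12/(s-5)^3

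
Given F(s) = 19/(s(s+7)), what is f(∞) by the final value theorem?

f(∞) = lim_{s→0} s·19/(s(s+7)) = lim_{s→0} 19/(s+7) = 19/7 = 19/7

Final answer: 19/7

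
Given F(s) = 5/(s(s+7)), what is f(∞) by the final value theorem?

f(∞) = lim_{s→0} s·5/(s(s+7)) = lim_{s→0} 5/(s+7) = 5/7 = 5/7

Final answer: 5/7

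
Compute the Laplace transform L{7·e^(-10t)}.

L{e^(at)} = 1/(s-a), so L{e^(-10t)} = 1/(s+10). Then L{7·e^(-10t)} = 7/(s+10)

Final answer: 7/(s+10)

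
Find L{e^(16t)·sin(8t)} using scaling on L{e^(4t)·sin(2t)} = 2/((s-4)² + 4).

Scaling with a=4: L{e^(16t)·sin(8t)} = (1/4) · 2/((s/4-4)² + 4). Simplifying: 8/((s-16)² + 64)

Final answer: 8/((s-16)² + 64)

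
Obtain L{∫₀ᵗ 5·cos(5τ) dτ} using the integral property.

L{∫₀ᵗ f(τ)dτ} = F(s)/s with F(s) = 5s/(s² + 25), so the result is (5s/(s² + 25))/s = 5/(s² + 25)

Final answer: 5/(s² + 25)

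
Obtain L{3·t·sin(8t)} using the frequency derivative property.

L{sin(8t)} = 8/(s² + 64). By L{t·f(t)} = -F'(s): -d/ds[8/(s² + 64)] = -(8)·(-2s)/(s² + 64)² = 16s/(s² + 64)². Then L{3·t·sin(8t)} = 3·16s/(s² + 64)² = 48s/(s² + 64)²

Final answer: 48s/(s² + 64)²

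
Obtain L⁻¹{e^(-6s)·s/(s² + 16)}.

L⁻¹{s/(s² + 16)} = cos(4t). By the time shift theorem, L⁻¹{e^(-as)F(s)} = u(t-a)f(t-a) with a=6, so L⁻¹{e^(-6s)·s/(s² + 16)} = u(t-6)·cos(4(t-6))

Final answer: u(t-6)·cos(4(t-6))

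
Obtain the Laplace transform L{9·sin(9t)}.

L{sin(ωt)} = ω/(s² + ω²), so L{sin(9t)} = 9/(s² + 81). Then L{9·sin(9t)} = 9·9/(s² + 81) = 81/(s² + 81)

Final answer: 81/(s² + 81)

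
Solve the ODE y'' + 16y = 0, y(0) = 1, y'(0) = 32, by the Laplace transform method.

L{y''} + 16L{y} = 0. s²Y - s - 32 + 16Y = 0. Y(s² + 16) = s + 32. Y = (s + 32)/(s² + 16). Inverting: y(t) = cos(4t) + 8sin(4t)

Final answer: y(t) = cos(4t) + 8sin(4t)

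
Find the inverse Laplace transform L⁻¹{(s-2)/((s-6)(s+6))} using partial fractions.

Using partial fractions, f(t) = (4e^(6t) + 8e^(-6t))/12

Final answer: (4e^(6t) + 8e^(-6t))/12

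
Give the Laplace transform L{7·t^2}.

L{t^n} = n!/s^(n+1), so L{t^2} = 2/s^3. Then L{7·t^2} = 7·2/s^3 = 14/s^3

Final answer: 14/s^3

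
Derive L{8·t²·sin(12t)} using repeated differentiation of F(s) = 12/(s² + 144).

F(s) = 12/(s² + 144). F'(s) = -24s/(s² + 144)². F''(s) = -24(144 - 3s²)/(s² + 144)³ = (72s² - 3456)/(s² + 144)³. So L{t²·sin(12t)} = (-1)² F''(s) = (72s² - 3456)/(s² + 144)³. Then L{8·t²·sin(12t)} = 8·(72s² - 3456)/(s² + 144)³ = (576s² - 27648)/(s² + 144)³

Final answer: (576s² - 27648)/(s² + 144)³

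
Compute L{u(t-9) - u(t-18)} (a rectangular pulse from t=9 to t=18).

L{u(t-a)} = e^(-as)/s. L{u(t-9) - u(t-18)} = (e^(-9s) - e^(-18s))/s

Final answer: (e^(-9s) - e^(-18s))/s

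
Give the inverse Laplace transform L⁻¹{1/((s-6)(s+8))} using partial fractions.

Decompose: A/(s-6) + B/(s+8). A = 1/14, B = -1/14. f(t) = (e^(6t) - e^(-8t))/14

Final answer: (e^(6t) - e^(-8t))/14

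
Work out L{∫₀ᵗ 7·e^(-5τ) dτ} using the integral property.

L{∫₀ᵗ f(τ)dτ} = F(s)/s with F(s) = 7/(s+5), so L{∫₀ᵗ 7·e^(-5τ) dτ} = 7/(s(s+5))

Final answer: 7/(s(s+5))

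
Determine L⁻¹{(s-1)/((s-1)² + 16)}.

Using frequency shift: L⁻¹{(s-a)/((s-a)² + b²)} = e^(at)cos(bt). Here a=1, b=4

Final answer: e^t·cos(4t)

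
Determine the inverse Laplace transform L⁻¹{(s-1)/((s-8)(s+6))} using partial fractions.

Using partial fractions, f(t) = (7e^(8t) + 7e^(-6t))/14

Final answer: (7e^(8t) + 7e^(-6t))/14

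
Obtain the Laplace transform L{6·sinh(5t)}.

L{sinh(ωt)} = ω/(s² - ω²), so L{sinh(5t)} = 5/(s² - 25). Then L{6·sinh(5t)} = 6·5/(s² - 25) = 30/(s² - 25)

Final answer: 30/(s² - 25)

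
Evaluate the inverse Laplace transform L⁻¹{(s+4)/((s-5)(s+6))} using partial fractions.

Using partial fractions, f(t) = (9e^(5t) + 2e^(-6t))/11

Final answer: (9e^(5t) + 2e^(-6t))/11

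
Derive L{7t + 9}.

L{7t + 9} = 7·L{t} + 9·L{1} = 7/s² + 9/s

Final answer: 7/s² + 9/s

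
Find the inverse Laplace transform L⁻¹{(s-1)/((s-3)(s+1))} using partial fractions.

Using partial fractions, f(t) = (2e^(3t) + 2e^(-t))/4

Final answer: (2e^(3t) + 2e^(-t))/4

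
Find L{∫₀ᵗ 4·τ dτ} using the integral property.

L{∫₀ᵗ f(τ)dτ} = F(s)/s with f(t) = 4t. F(s) = 4/s^2, so L{∫₀ᵗ 4·τ dτ} = (4/s^2)/s = 4/s^3. (Check: ∫₀ᵗ 4·τ dτ = 4t^2/2.)

Final answer: 4/s^3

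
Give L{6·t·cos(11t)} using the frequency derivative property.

L{cos(11t)} = s/(s² + 121). Derivative: d/ds[s/(s² + 121)] = [(s² + 121) - s·2s]/(s² + 121)² = (121 - s²)/(s² + 121)². So L{t·cos(11t)} = -F'(s) = (s² - 121)/(s² + 121)². Then L{6·t·cos(11t)} = 6·(s² - 121)/(s² + 121)²

Final answer: 6·(s² - 121)/(s² + 121)²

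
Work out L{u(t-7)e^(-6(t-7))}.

u(t-a)f(t-a) with f(t)=e^(-6t). L{e^(-6t)} = 1/(s+6). By time shift: e^(-7s)/(s+6)

Final answer: e^(-7s)/(s+6)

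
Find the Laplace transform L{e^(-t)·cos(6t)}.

L{e^(at)·cos(ωt)} = (s-a)/((s-a)² + ω²), so L{e^(-t)·cos(6t)} = (s+1)/((s+1)² + 36)

Final answer: (s+1)/((s+1)² + 36)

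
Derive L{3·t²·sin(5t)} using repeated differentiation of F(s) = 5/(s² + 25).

F(s) = 5/(s² + 25). F'(s) = -10s/(s² + 25)². F''(s) = -10(25 - 3s²)/(s² + 25)³ = (30s² - 250)/(s² + 25)³. So L{t²·sin(5t)} = (-1)² F''(s) = (30s² - 250)/(s² + 25)³. Then L{3·t²·sin(5t)} = 3·(30s² - 250)/(s² + 25)³ = (90s² - 750)/(s² + 25)³

Final answer: (90s² - 750)/(s² + 25)³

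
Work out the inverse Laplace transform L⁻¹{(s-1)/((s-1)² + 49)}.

Using frequency shift, L⁻¹{(s-1)/((s-1)² + 49)} = e^t·cos(7t)

Final answer: e^t·cos(7t)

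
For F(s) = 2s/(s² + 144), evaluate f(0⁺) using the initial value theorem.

f(0⁺) = lim_{s→∞} s·2s/(s² + 144) = lim_{s→∞} 2s²/(s² + 144) = 2

Final answer: 2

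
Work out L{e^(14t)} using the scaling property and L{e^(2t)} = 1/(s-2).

Using L{f(at)} = (1/a)F(s/a) with a=7 and f(t) = e^(2t): L{e^(14t)} = (1/7) · 1/((s/7)-2) = (1/7) · 7/(s-14) = 1/(s-14)

Final answer: 1/(s-14)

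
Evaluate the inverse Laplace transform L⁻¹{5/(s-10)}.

L⁻¹{1/(s-a)} = e^(at), so L⁻¹{1/(s-10)} = e^(10t), and L⁻¹{5/(s-10)} = 5·e^(10t)

Final answer: 5·e^(10t)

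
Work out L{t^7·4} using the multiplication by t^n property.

L{4} = 4/s. d^1/ds^1[1/s] = -1/s². d^2/ds^2[1/s] = 2/s^3. d^3/ds^3[1/s] = -6/s^4. d^4/ds^4[1/s] = 24/s^5. d^5/ds^5[1/s] = -120/s^6. d^6/ds^6[1/s] = 720/s^7. d^7/ds^7[1/s] = -5040/s^8. So L{t^7} = (-1)^{7}·-5040/s^8 = 5040/s^8. Then L{t^7·4} = 4·5040/s^8 = 20160/s^8

Final answer: 20160/s^8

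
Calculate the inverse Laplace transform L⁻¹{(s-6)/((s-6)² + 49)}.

Using frequency shift, L⁻¹{(s-6)/((s-6)² + 49)} = e^(6t)·cos(7t)

Final answer: e^(6t)·cos(7t)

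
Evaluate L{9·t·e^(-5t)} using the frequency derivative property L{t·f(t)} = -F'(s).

L{e^(-5t)} = 1/(s+5). By frequency derivative: L{t·e^(-5t)} = -d/ds[1/(s+5)] = -(-1)/(s+5)² = 1/(s+5)². Then L{9·t·e^(-5t)} = 9·1/(s+5)² = 9/(s+5)²

Final answer: 9/(s+5)²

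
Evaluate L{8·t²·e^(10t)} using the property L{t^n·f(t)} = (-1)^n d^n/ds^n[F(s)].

L{e^(10t)} = 1/(s-10). d/ds[1/(s-10)] = -1/(s-10)². d²/ds²[1/(s-10)] = 2/(s-10)³. So L{t²·e^(10t)} = (-1)² · 2/(s-10)³ = 2/(s-10)³. Then L{8·t²·e^(10t)} = 8·2/(s-10)³ = 16/(s-10)³

Final answer: 16/(s-10)³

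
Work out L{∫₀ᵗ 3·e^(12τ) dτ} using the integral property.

L{∫₀ᵗ f(τ)dτ} = F(s)/s with F(s) = 3/(s-12), so L{∫₀ᵗ 3·e^(12τ) dτ} = 3/(s(s-12))

Final answer: 3/(s(s-12))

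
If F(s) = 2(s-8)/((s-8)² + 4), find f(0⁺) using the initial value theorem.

f(0⁺) = lim_{s→∞} sF(s) = lim_{s→∞} 2s(s-8)/((s-8)² + 4) = 2

Final answer: 2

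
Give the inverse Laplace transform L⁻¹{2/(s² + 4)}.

L⁻¹{2/(s² + 4)} = sin(2t)

Final answer: sin(2t)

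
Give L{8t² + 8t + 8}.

L{8t² + 8t + 8} = 8·2/s³ + 8/s² + 8/s = 16/s³ + 8/s² + 8/s

Final answer: 16/s³ + 8/s² + 8/s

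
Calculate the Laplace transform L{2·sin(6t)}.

L{sin(ωt)} = ω/(s² + ω²), so L{sin(6t)} = 6/(s² + 36). Then L{2·sin(6t)} = 2·6/(s² + 36) = 12/(s² + 36)

Final answer: 12/(s² + 36)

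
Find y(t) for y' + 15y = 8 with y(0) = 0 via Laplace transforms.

sY + 15Y = 8/s. Y = 8/(s(s+15)). Partial fractions: Y = 8/15/s - 8/15/(s+15)

Final answer: y(t) = 8/15(1 - e^(-15t))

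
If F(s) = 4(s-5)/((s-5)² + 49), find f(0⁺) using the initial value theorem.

f(0⁺) = lim_{s→∞} sF(s) = lim_{s→∞} 4s(s-5)/((s-5)² + 49) = 4

Final answer: 4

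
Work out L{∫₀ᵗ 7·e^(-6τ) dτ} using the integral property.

L{∫₀ᵗ f(τ)dτ} = F(s)/s with F(s) = 7/(s+6), so L{∫₀ᵗ 7·e^(-6τ) dτ} = 7/(s(s+6))

Final answer: 7/(s(s+6))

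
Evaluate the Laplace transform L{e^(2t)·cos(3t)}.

L{e^(at)·cos(ωt)} = (s-a)/((s-a)² + ω²), so L{e^(2t)·cos(3t)} = (s-2)/((s-2)² + 9)

Final answer: (s-2)/((s-2)² + 9)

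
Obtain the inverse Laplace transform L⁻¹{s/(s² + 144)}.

L⁻¹{s/(s² + 144)} = cos(12t)

Final answer: cos(12t)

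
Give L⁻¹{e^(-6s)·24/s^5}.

L⁻¹{24/s^5} = t^4. By the time shift theorem, L⁻¹{e^(-as)F(s)} = u(t-a)f(t-a) with a=6, so L⁻¹{e^(-6s)·24/s^5} = u(t-6)·(t-6)^4

Final answer: u(t-6)·(t-6)^4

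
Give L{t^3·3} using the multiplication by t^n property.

L{3} = 3/s. d^1/ds^1[1/s] = -1/s². d^2/ds^2[1/s] = 2/s^3. d^3/ds^3[1/s] = -6/s^4. So L{t^3} = (-1)^{3}·-6/s^4 = 6/s^4. Then L{t^3·3} = 3·6/s^4 = 18/s^4

Final answer: 18/s^4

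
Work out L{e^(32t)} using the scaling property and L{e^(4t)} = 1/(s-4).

Using L{f(at)} = (1/a)F(s/a) with a=8 and f(t) = e^(4t): L{e^(32t)} = (1/8) · 1/((s/8)-4) = (1/8) · 8/(s-32) = 1/(s-32)

Final answer: 1/(s-32)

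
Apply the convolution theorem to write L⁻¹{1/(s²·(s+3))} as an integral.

1/(s²·(s+3)) = (1/s^2)·(1/(s+3)) = L{t}·L{e^(-3t)}. So f(t) = t*e^(-3t) = ∫₀ᵗ τ·e^(-3(t-τ)) dτ

Final answer: ∫₀ᵗ τ·e^(-3(t-τ)) dτ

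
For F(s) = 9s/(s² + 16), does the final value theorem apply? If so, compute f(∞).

The final value theorem requires all poles of sF(s) in the left half-plane. sF(s) = 9s²/(s² + 16) has poles at s = ±4i (imaginary axis). Theorem does NOT apply (oscillatory system).

Final answer: Not applicable (oscillatory)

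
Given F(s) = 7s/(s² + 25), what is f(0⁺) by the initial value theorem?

f(0⁺) = lim_{s→∞} s·7s/(s² + 25) = lim_{s→∞} 7s²/(s² + 25) = 7

Final answer: 7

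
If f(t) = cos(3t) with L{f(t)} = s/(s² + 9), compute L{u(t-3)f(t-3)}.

Time shift theorem: L{u(t-a)f(t-a)} = e^(-as)F(s). Here a=3, F(s) = s/(s² + 9), so L{u(t-3)f(t-3)} = e^(-3s)·s/(s² + 9)

Final answer: e^(-3s)·s/(s² + 9)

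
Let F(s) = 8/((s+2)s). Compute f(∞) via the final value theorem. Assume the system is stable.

f(∞) = lim_{s→0} sF(s) = lim_{s→0} 8/(s+2) = 4

Final answer: 4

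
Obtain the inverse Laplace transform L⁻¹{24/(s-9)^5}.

L⁻¹{n!/(s-a)^(n+1)} = t^n·e^(at), so L⁻¹{24/(s-9)^5} = t^4·e^(9t)

Final answer: t^4·e^(9t)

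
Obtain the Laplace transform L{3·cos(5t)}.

L{cos(ωt)} = s/(s² + ω²), so L{cos(5t)} = s/(s² + 25). Then L{3·cos(5t)} = 3·s/(s² + 25) = 3s/(s² + 25)

Final answer: 3s/(s² + 25)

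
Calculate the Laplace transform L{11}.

L{11} = 11 · L{1} = 11/s

Final answer: 11/s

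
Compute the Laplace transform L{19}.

L{19} = 19 · L{1} = 19/s

Final answer: 19/s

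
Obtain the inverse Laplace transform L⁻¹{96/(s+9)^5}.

L⁻¹{n!/(s-a)^(n+1)} = t^n·e^(at) with n=4, a=-9. So L⁻¹{24/(s+9)^5} = t^4·e^(-9t), and L⁻¹{96/(s+9)^5} = (96/24)·t^4·e^(-9t) = 4·t^4·e^(-9t)

Final answer: 4·t^4·e^(-9t)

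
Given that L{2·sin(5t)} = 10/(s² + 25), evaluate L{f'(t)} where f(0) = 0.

L{f'(t)} = s·F(s) - f(0) = s·10/(s² + 25) - 0 = 10s/(s² + 25)

Final answer: 10s/(s² + 25)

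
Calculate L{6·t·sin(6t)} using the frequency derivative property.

L{sin(6t)} = 6/(s² + 36). By L{t·f(t)} = -F'(s): -d/ds[6/(s² + 36)] = -(6)·(-2s)/(s² + 36)² = 12s/(s² + 36)². Then L{6·t·sin(6t)} = 6·12s/(s² + 36)² = 72s/(s² + 36)²

Final answer: 72s/(s² + 36)²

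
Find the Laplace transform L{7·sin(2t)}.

L{sin(ωt)} = ω/(s² + ω²), so L{sin(2t)} = 2/(s² + 4). Then L{7·sin(2t)} = 7·2/(s² + 4) = 14/(s² + 4)

Final answer: 14/(s² + 4)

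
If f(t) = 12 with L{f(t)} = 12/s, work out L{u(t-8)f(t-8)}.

Time shift theorem: L{u(t-a)f(t-a)} = e^(-as)F(s). Here a=8, F(s) = 12/s, so L{u(t-8)f(t-8)} = e^(-8s)·12/s

Final answer: e^(-8s)·12/s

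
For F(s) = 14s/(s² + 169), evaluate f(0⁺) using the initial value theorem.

f(0⁺) = lim_{s→∞} s·14s/(s² + 169) = lim_{s→∞} 14s²/(s² + 169) = 14

Final answer: 14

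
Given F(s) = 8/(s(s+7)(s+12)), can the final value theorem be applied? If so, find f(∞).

Poles of sF(s) = 8/((s+7)(s+12)) are at s = -7 and s = -12, both in the left half-plane. Theorem applies. f(∞) = lim_{s→0} sF(s) = 8/(7·12) = 2/21

Final answer: 2/21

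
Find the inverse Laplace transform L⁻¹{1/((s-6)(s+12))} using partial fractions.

Decompose: A/(s-6) + B/(s+12). A = 1/18, B = -1/18. f(t) = (e^(6t) - e^(-12t))/18

Final answer: (e^(6t) - e^(-12t))/18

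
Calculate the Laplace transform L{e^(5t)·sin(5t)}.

L{e^(at)·sin(ωt)} = ω/((s-a)² + ω²), so L{e^(5t)·sin(5t)} = 5/((s-5)² + 25)

Final answer: 5/((s-5)² + 25)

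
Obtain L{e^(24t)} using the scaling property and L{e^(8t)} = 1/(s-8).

Using L{f(at)} = (1/a)F(s/a) with a=3 and f(t) = e^(8t): L{e^(24t)} = (1/3) · 1/((s/3)-8) = (1/3) · 3/(s-24) = 1/(s-24)

Final answer: 1/(s-24)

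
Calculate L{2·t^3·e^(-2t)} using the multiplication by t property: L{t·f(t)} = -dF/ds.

Using L{t^n·e^(at)} = n!/(s-a)^(n+1), L{t^3·e^(-2t)} = 6/(s+2)^4, so L{2·t^3·e^(-2t)} = 2·6/(s+2)^4 = 12/(s+2)^4

Final answer: 12/(s+2)^4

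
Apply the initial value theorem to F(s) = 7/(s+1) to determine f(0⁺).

f(0⁺) = lim_{s→∞} s·7/(s+1) = lim_{s→∞} 7s/(s+1) = 7

Final answer: 7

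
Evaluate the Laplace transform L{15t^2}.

L{15t^2} = 15 · L{t^2} = 15 · 2/s^3 = 30/s^3

Final answer: 30/s^3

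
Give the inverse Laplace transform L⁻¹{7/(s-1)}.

L⁻¹{1/(s-a)} = e^(at), so L⁻¹{1/(s-1)} = e^t, and L⁻¹{7/(s-1)} = 7·e^t

Final answer: 7·e^t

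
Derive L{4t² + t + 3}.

L{4t² + t + 3} = 4·2/s³ + 1/s² + 3/s = 8/s³ + 1/s² + 3/s

Final answer: 8/s³ + 1/s² + 3/s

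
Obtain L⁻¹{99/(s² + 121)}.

This is the form c·a/(s² + a²) with a = 11, c = 9. L⁻¹ = 9·sin(11t)

Final answer: 9·sin(11t)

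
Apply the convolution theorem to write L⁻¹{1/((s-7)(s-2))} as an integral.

1/((s-7)(s-2)) = (1/(s-7))·(1/(s-2)) = L{e^(7t)}·L{e^(2t)}. So f(t) = e^(7t)*e^(2t) = ∫₀ᵗ e^(7τ)·e^(2(t-τ)) dτ

Final answer: ∫₀ᵗ e^(7τ)·e^(2(t-τ)) dτ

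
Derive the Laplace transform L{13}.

L{13} = 13 · L{1} = 13/s

Final answer: 13/s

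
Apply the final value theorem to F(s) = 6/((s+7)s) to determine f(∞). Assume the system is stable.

f(∞) = lim_{s→0} sF(s) = lim_{s→0} 6/(s+7) = 6/7

Final answer: 6/7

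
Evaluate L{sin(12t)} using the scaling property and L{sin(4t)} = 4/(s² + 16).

Using L{f(at)} = (1/a)F(s/a) with a=3: L{sin(12t)} = (1/3) · 4/((s/3)² + 16) = (1/3) · 4·9/(s² + 144) = 12/(s² + 144)

Final answer: 12/(s² + 144)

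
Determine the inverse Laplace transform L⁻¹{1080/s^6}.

L⁻¹{n!/s^(n+1)} = t^n with n=5. So L⁻¹{120/s^6} = t^5, and L⁻¹{1080/s^6} = (1080/120)·t^5 = 9·t^5

Final answer: 9·t^5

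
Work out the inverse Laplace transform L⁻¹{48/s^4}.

L⁻¹{n!/s^(n+1)} = t^n with n=3. So L⁻¹{6/s^4} = t^3, and L⁻¹{48/s^4} = (48/6)·t^3 = 8·t^3

Final answer: 8·t^3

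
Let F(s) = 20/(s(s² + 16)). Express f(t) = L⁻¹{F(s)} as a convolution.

20/(s(s² + 16)) = (1/s)·(20/(s² + 16)) = L{1}·L{5·sin(4t)}. So f(t) = 1*(5·sin(4t)) = ∫₀ᵗ 5·sin(4τ) dτ

Final answer: ∫₀ᵗ 5·sin(4τ) dτ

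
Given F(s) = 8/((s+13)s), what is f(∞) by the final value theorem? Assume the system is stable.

f(∞) = lim_{s→0} sF(s) = lim_{s→0} 8/(s+13) = 8/13

Final answer: 8/13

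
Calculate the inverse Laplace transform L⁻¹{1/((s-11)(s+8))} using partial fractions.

Decompose: A/(s-11) + B/(s+8). A = 1/19, B = -1/19. f(t) = (e^(11t) - e^(-8t))/19

Final answer: (e^(11t) - e^(-8t))/19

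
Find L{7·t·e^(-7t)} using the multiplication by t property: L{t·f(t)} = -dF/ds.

Using L{t^n·e^(at)} = n!/(s-a)^(n+1), L{t·e^(-7t)} = 1/(s+7)^2, so L{7·t·e^(-7t)} = 7·1/(s+7)^2 = 7/(s+7)^2

Final answer: 7/(s+7)^2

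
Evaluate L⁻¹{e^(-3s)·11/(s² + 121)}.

L⁻¹{11/(s² + 121)} = sin(11t). By the time shift theorem, L⁻¹{e^(-as)F(s)} = u(t-a)f(t-a) with a=3, so L⁻¹{e^(-3s)·11/(s² + 121)} = u(t-3)·sin(11(t-3))

Final answer: u(t-3)·sin(11(t-3))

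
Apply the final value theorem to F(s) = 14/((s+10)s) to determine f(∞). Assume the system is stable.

f(∞) = lim_{s→0} sF(s) = lim_{s→0} 14/(s+10) = 7/5

Final answer: 7/5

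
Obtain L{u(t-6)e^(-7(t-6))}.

u(t-a)f(t-a) with f(t)=e^(-7t). L{e^(-7t)} = 1/(s+7). By time shift: e^(-6s)/(s+7)

Final answer: e^(-6s)/(s+7)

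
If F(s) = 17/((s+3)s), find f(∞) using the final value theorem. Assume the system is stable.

f(∞) = lim_{s→0} sF(s) = lim_{s→0} 17/(s+3) = 17/3

Final answer: 17/3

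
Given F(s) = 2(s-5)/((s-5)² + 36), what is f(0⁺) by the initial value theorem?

f(0⁺) = lim_{s→∞} sF(s) = lim_{s→∞} 2s(s-5)/((s-5)² + 36) = 2

Final answer: 2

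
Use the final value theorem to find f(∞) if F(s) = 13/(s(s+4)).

f(∞) = lim_{s→0} s·13/(s(s+4)) = lim_{s→0} 13/(s+4) = 13/4 = 13/4

Final answer: 13/4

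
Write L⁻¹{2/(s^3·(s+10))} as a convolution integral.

2/(s^3·(s+10)) = (2/s^3)·(1/(s+10)) = L{t^2}·L{e^(-10t)}. So f(t) = t^2*e^(-10t) = ∫₀ᵗ τ^2·e^(-10(t-τ)) dτ

Final answer: ∫₀ᵗ τ^2·e^(-10(t-τ)) dτ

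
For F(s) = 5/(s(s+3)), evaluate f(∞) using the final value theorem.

f(∞) = lim_{s→0} s·5/(s(s+3)) = lim_{s→0} 5/(s+3) = 5/3 = 5/3

Final answer: 5/3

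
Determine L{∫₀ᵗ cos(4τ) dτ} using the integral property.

L{∫₀ᵗ f(τ)dτ} = F(s)/s with F(s) = s/(s² + 16), so the result is (s/(s² + 16))/s = 1/(s² + 16)

Final answer: 1/(s² + 16)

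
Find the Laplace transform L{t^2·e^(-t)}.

L{t^n·e^(at)} = n!/(s-a)^(n+1), so L{t^2·e^(-t)} = 2/(s+1)^3

Final answer: 2/(s+1)^3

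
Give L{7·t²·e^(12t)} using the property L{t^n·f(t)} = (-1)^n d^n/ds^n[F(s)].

L{e^(12t)} = 1/(s-12). d/ds[1/(s-12)] = -1/(s-12)². d²/ds²[1/(s-12)] = 2/(s-12)³. So L{t²·e^(12t)} = (-1)² · 2/(s-12)³ = 2/(s-12)³. Then L{7·t²·e^(12t)} = 7·2/(s-12)³ = 14/(s-12)³

Final answer: 14/(s-12)³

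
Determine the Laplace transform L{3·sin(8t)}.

L{sin(ωt)} = ω/(s² + ω²), so L{sin(8t)} = 8/(s² + 64). Then L{3·sin(8t)} = 3·8/(s² + 64) = 24/(s² + 64)

Final answer: 24/(s² + 64)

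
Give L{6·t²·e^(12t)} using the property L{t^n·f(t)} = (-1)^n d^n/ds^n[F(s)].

L{e^(12t)} = 1/(s-12). d/ds[1/(s-12)] = -1/(s-12)². d²/ds²[1/(s-12)] = 2/(s-12)³. So L{t²·e^(12t)} = (-1)² · 2/(s-12)³ = 2/(s-12)³. Then L{6·t²·e^(12t)} = 6·2/(s-12)³ = 12/(s-12)³

Final answer: 12/(s-12)³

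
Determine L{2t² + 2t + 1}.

L{2t² + 2t + 1} = 2·2/s³ + 2/s² + 1/s = 4/s³ + 2/s² + 1/s

Final answer: 4/s³ + 2/s² + 1/s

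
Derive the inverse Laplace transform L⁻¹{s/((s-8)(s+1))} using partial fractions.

Using partial fractions, f(t) = (8e^(8t) + e^(-t))/9

Final answer: (8e^(8t) + e^(-t))/9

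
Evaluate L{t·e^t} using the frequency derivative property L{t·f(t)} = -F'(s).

L{e^t} = 1/(s-1). By frequency derivative: L{t·e^t} = -d/ds[1/(s-1)] = -(-1)/(s-1)² = 1/(s-1)²

Final answer: 1/(s-1)²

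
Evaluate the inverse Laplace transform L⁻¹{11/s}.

L⁻¹{c/s} = c, so L⁻¹{11/s} = 11

Final answer: 11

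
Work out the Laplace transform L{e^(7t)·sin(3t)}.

L{e^(at)·sin(ωt)} = ω/((s-a)² + ω²), so L{e^(7t)·sin(3t)} = 3/((s-7)² + 9)

Final answer: 3/((s-7)² + 9)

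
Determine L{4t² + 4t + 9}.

L{4t² + 4t + 9} = 4·2/s³ + 4/s² + 9/s = 8/s³ + 4/s² + 9/s

Final answer: 8/s³ + 4/s² + 9/s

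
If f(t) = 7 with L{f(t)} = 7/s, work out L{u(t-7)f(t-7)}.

Time shift theorem: L{u(t-a)f(t-a)} = e^(-as)F(s). Here a=7, F(s) = 7/s, so L{u(t-7)f(t-7)} = e^(-7s)·7/s

Final answer: e^(-7s)·7/s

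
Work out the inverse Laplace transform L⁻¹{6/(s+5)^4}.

L⁻¹{n!/(s-a)^(n+1)} = t^n·e^(at) with n=3, a=-5. So L⁻¹{6/(s+5)^4} = t^3·e^(-5t)

Final answer: t^3·e^(-5t)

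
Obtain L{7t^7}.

L{t^n} = n!/s^(n+1). So L{7t^7} = 7·7!/s^8 = 35280/s^8

Final answer: 35280/s^8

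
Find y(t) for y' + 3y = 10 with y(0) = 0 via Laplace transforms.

sY + 3Y = 10/s. Y = 10/(s(s+3)). Partial fractions: Y = 10/3/s - 10/3/(s+3)

Final answer: y(t) = 10/3(1 - e^(-3t))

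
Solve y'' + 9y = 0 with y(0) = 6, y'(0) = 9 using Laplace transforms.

L{y''} + 9L{y} = 0. s²Y - 6s - 9 + 9Y = 0. Y(s² + 9) = 6s + 9. Y = (6s + 9)/(s² + 9). Inverting: y(t) = 6cos(3t) + 3sin(3t)

Final answer: y(t) = 6cos(3t) + 3sin(3t)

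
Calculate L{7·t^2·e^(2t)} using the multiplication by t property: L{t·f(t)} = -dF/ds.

Using L{t^n·e^(at)} = n!/(s-a)^(n+1), L{t^2·e^(2t)} = 2/(s-2)^3, so L{7·t^2·e^(2t)} = 7·2/(s-2)^3 = 14/(s-2)^3

Final answer: 14/(s-2)^3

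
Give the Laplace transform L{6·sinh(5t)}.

L{sinh(ωt)} = ω/(s² - ω²), so L{sinh(5t)} = 5/(s² - 25). Then L{6·sinh(5t)} = 6·5/(s² - 25) = 30/(s² - 25)

Final answer: 30/(s² - 25)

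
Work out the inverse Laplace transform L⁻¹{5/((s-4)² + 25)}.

Using frequency shift, L⁻¹{5/((s-4)² + 25)} = e^(4t)·sin(5t)

Final answer: e^(4t)·sin(5t)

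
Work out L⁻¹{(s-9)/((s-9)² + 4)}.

Using frequency shift: L⁻¹{(s-a)/((s-a)² + b²)} = e^(at)cos(bt). Here a=9, b=2

Final answer: e^(9t)·cos(2t)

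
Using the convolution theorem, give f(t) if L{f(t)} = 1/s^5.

1/s^5 = (1/s)·(1/s^4) = L{1}·L{t^3/6}. By convolution, f(t) = 1*t^3/6 = ∫₀ᵗ 1·τ^3/6 dτ = t^4/24

Final answer: t^4/24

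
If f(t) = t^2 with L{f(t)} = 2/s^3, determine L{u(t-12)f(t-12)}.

Time shift theorem: L{u(t-a)f(t-a)} = e^(-as)F(s). Here a=12, F(s) = 2/s^3, so L{u(t-12)f(t-12)} = e^(-12s)·2/s^3

Final answer: e^(-12s)·2/s^3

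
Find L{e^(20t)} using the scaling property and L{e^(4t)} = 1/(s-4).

Using L{f(at)} = (1/a)F(s/a) with a=5 and f(t) = e^(4t): L{e^(20t)} = (1/5) · 1/((s/5)-4) = (1/5) · 5/(s-20) = 1/(s-20)

Final answer: 1/(s-20)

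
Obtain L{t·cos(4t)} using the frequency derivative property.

L{cos(4t)} = s/(s² + 16). Derivative: d/ds[s/(s² + 16)] = [(s² + 16) - s·2s]/(s² + 16)² = (16 - s²)/(s² + 16)². So L{t·cos(4t)} = -F'(s) = (s² - 16)/(s² + 16)²

Final answer: (s² - 16)/(s² + 16)²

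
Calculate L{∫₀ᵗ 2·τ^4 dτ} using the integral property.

L{∫₀ᵗ f(τ)dτ} = F(s)/s with f(t) = 2t^4. F(s) = 48/s^5, so L{∫₀ᵗ 2·τ^4 dτ} = (48/s^5)/s = 48/s^6. (Check: ∫₀ᵗ 2·τ^4 dτ = 2t^5/5.)

Final answer: 48/s^6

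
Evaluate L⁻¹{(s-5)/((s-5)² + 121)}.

Using frequency shift: L⁻¹{(s-a)/((s-a)² + b²)} = e^(at)cos(bt). Here a=5, b=11

Final answer: e^(5t)·cos(11t)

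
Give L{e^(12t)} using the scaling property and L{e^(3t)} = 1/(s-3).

Using L{f(at)} = (1/a)F(s/a) with a=4 and f(t) = e^(3t): L{e^(12t)} = (1/4) · 1/((s/4)-3) = (1/4) · 4/(s-12) = 1/(s-12)

Final answer: 1/(s-12)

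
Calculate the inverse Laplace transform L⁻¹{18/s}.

L⁻¹{c/s} = c, so L⁻¹{18/s} = 18

Final answer: 18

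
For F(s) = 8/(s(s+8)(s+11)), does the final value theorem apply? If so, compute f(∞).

Poles of sF(s) = 8/((s+8)(s+11)) are at s = -8 and s = -11, both in the left half-plane. Theorem applies. f(∞) = lim_{s→0} sF(s) = 8/(8·11) = 1/11

Final answer: 1/11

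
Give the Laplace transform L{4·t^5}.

L{t^n} = n!/s^(n+1), so L{t^5} = 120/s^6. Then L{4·t^5} = 4·120/s^6 = 480/s^6

Final answer: 480/s^6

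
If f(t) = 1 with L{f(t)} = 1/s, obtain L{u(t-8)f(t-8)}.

Time shift theorem: L{u(t-a)f(t-a)} = e^(-as)F(s). Here a=8, F(s) = 1/s, so L{u(t-8)f(t-8)} = e^(-8s)·1/s

Final answer: e^(-8s)·1/s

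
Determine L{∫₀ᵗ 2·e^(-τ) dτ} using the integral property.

L{∫₀ᵗ f(τ)dτ} = F(s)/s with F(s) = 2/(s+1), so L{∫₀ᵗ 2·e^(-τ) dτ} = 2/(s(s+1))

Final answer: 2/(s(s+1))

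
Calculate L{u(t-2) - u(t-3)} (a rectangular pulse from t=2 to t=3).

L{u(t-a)} = e^(-as)/s. L{u(t-2) - u(t-3)} = (e^(-2s) - e^(-3s))/s

Final answer: (e^(-2s) - e^(-3s))/s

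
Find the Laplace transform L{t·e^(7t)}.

L{t^n·e^(at)} = n!/(s-a)^(n+1), so L{t·e^(7t)} = 1/(s-7)^2

Final answer: 1/(s-7)^2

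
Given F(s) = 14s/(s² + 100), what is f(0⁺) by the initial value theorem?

f(0⁺) = lim_{s→∞} s·14s/(s² + 100) = lim_{s→∞} 14s²/(s² + 100) = 14

Final answer: 14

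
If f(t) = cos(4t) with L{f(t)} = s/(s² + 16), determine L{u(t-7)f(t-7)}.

Time shift theorem: L{u(t-a)f(t-a)} = e^(-as)F(s). Here a=7, F(s) = s/(s² + 16), so L{u(t-7)f(t-7)} = e^(-7s)·s/(s² + 16)

Final answer: e^(-7s)·s/(s² + 16)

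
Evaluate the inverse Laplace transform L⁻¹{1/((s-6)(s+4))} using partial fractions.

Decompose: A/(s-6) + B/(s+4). A = 1/10, B = -1/10. f(t) = (e^(6t) - e^(-4t))/10

Final answer: (e^(6t) - e^(-4t))/10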